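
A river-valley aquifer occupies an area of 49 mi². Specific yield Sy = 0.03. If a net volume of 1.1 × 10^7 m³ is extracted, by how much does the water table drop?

Δh ≈ 2.89 m

A = 49 mi² = 1.269 × 10^8 m²
Δh = ΔV / (Sy × A) = 1.1 × 10^7 m³ / (0.03 × 1.269 × 10^8 m²) = 2.889 m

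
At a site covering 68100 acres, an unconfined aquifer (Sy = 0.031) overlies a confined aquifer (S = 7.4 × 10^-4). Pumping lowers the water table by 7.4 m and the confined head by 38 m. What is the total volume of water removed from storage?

A = 68100 acres = 2.756 × 10^8 m²
Unconfined: ΔV_u = Sy × A × Δh_u = 0.031 × 2.756 × 10^8 × 7.4 = 6.322 × 10^7 m³
Confined: ΔV_c = S × A × Δh_c = 7.4 × 10^-4 × 2.756 × 10^8 × 38 = 7.75 × 10^6 m³
Total ΔV = 6.322 × 10^7 + 7.75 × 10^6 = 7.097 × 10^7 m³

ΔV ≈ 7.1 × 10^7 m³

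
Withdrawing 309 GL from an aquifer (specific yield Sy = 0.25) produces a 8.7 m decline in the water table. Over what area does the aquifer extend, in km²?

ΔV = 309 GL = 3.09 × 10^8 m³
A = ΔV / (Sy × Δh) = 3.09 × 10^8 / (0.25 × 8.7) = 1.421 × 10^8 m²
A = 1.421 × 10^8 m² = 142.1 km²

A ≈ 142 km²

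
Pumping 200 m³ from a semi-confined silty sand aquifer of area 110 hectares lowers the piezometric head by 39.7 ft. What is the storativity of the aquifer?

A = 110 hectares = 1.1 × 10^6 m²
Δh = 39.7 ft = 12.1 m
S = ΔV / (A × Δh) = 200 m³ / (1.1 × 10^6 m² × 12.1 m) = 1.503 × 10^-5

S ≈ 1.5 × 10^-5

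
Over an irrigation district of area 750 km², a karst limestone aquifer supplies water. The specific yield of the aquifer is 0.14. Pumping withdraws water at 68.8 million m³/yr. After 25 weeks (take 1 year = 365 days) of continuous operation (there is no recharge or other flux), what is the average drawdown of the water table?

A = 750 km² = 7.5 × 10^8 m²
Q = 68.8 million m³/yr = 1.885 × 10^5 m³/d
t = 25 weeks = 175 d
ΔV = Q × t = 1.885 × 10^5 m³/d × 175 d = 3.299 × 10^7 m³
Δh = ΔV / (Sy × A) = 3.299 × 10^7 / (0.14 × 7.5 × 10^8) = 0.3142 m

Δh ≈ 0.314 m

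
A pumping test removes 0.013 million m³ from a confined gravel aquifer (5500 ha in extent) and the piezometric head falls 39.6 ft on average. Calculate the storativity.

A = 5500 ha = 5.5 × 10^7 m²
Δh = 39.6 ft = 12.07 m
ΔV = 0.013 million m³ = 13000 m³
S = ΔV / (A × Δh) = 13000 m³ / (5.5 × 10^7 m² × 12.07 m) = 1.958 × 10^-5

S ≈ 2 × 10^-5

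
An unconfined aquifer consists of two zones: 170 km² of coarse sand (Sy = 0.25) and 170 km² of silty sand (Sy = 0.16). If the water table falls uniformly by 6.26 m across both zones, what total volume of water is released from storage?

A₁ = 170 km² = 1.7 × 10^8 m²; A₂ = 170 km² = 1.7 × 10^8 m²
ΔV₁ = 0.25 × 1.7 × 10^8 × 6.26 = 2.66 × 10^8 m³
ΔV₂ = 0.16 × 1.7 × 10^8 × 6.26 = 1.703 × 10^8 m³
ΔV = ΔV₁ + ΔV₂ = 4.363 × 10^8 m³

ΔV ≈ 4.36 × 10^8 m³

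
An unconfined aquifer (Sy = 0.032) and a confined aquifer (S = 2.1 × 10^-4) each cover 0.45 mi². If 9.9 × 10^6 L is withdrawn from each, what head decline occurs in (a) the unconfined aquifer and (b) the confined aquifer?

Δh_u ≈ 0.265 m; Δh_c ≈ 40.4 m

A = 0.45 mi² = 1.165 × 10^6 m²
ΔV = 9.9 × 10^6 L = 9900 m³
Unconfined: Δh_u = ΔV/(Sy·A) = 9900/(0.032 × 1.165 × 10^6) = 0.2654 m
Confined: Δh_c = ΔV/(S·A) = 9900/(2.1 × 10^-4 × 1.165 × 10^6) = 40.45 m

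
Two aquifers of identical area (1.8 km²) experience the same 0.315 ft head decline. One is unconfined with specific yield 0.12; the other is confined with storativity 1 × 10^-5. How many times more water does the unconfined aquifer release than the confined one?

ΔV_u / ΔV_c ≈ 12000

A = 1.8 km² = 1.8 × 10^6 m²
Δh = 0.315 ft = 0.09601 m
Unconfined: ΔV_u = Sy × A × Δh = 0.12 × 1.8 × 10^6 × 0.09601 = 20740 m³
Confined: ΔV_c = S × A × Δh = 1 × 10^-5 × 1.8 × 10^6 × 0.09601 = 1.728 m³
Ratio = ΔV_u / ΔV_c = Sy / S = 0.12 / 1 × 10^-5 = 12000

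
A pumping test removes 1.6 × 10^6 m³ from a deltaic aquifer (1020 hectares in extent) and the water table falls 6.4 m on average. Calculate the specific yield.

A = 1020 hectares = 1.02 × 10^7 m²
Sy = ΔV / (A × Δh) = 1.6 × 10^6 m³ / (1.02 × 10^7 m² × 6.4 m) = 0.02451

Sy ≈ 0.025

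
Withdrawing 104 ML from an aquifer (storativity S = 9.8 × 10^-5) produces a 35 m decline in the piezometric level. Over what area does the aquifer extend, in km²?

A ≈ 30.3 km²

ΔV = 104 ML = 1.04 × 10^5 m³
A = ΔV / (S × Δh) = 1.04 × 10^5 / (9.8 × 10^-5 × 35) = 3.032 × 10^7 m²
A = 3.032 × 10^7 m² = 30.32 km²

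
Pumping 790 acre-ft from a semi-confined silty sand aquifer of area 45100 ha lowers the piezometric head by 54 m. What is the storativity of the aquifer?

A = 45100 ha = 4.51 × 10^8 m²
ΔV = 790 acre-ft = 9.745 × 10^5 m³
S = ΔV / (A × Δh) = 9.745 × 10^5 m³ / (4.51 × 10^8 m² × 54 m) = 4.001 × 10^-5

S ≈ 4 × 10^-5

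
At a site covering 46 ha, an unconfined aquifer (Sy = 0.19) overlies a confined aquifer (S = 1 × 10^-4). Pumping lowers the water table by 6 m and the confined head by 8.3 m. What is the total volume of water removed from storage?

ΔV ≈ 5.25 × 10^5 m³

A = 46 ha = 4.6 × 10^5 m²
Unconfined: ΔV_u = Sy × A × Δh_u = 0.19 × 4.6 × 10^5 × 6 = 5.244 × 10^5 m³
Confined: ΔV_c = S × A × Δh_c = 1 × 10^-4 × 4.6 × 10^5 × 8.3 = 381.8 m³
Total ΔV = 5.244 × 10^5 + 381.8 = 5.248 × 10^5 m³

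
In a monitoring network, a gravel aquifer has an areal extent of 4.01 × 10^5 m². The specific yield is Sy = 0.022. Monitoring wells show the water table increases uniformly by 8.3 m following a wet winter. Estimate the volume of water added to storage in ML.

ΔV ≈ 73.2 ML

ΔV = Sy × A × Δh = 0.022 × 4.01 × 10^5 m² × 8.3 m = 73220 m³
ΔV = 73220 m³ = 73.22 ML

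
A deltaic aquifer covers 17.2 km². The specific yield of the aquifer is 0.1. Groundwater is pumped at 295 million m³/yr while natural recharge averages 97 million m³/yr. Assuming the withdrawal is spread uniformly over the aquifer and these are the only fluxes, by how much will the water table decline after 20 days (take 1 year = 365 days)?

Δh ≈ 6.31 m

A = 17.2 km² = 1.72 × 10^7 m²
Net abstraction = 295 − 97 = 198 million m³/yr
Q_net = 198 million m³/yr = 5.425 × 10^5 m³/d
ΔV = Q × t = 5.425 × 10^5 m³/d × 20 d = 1.085 × 10^7 m³
Δh = ΔV / (Sy × A) = 1.085 × 10^7 / (0.1 × 1.72 × 10^7) = 6.308 m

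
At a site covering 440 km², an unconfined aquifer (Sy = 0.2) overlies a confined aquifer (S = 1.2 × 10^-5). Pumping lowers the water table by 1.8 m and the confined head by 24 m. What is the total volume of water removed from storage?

ΔV ≈ 1.59 × 10^8 m³

A = 440 km² = 4.4 × 10^8 m²
Unconfined: ΔV_u = Sy × A × Δh_u = 0.2 × 4.4 × 10^8 × 1.8 = 1.584 × 10^8 m³
Confined: ΔV_c = S × A × Δh_c = 1.2 × 10^-5 × 4.4 × 10^8 × 24 = 1.267 × 10^5 m³
Total ΔV = 1.584 × 10^8 + 1.267 × 10^5 = 1.585 × 10^8 m³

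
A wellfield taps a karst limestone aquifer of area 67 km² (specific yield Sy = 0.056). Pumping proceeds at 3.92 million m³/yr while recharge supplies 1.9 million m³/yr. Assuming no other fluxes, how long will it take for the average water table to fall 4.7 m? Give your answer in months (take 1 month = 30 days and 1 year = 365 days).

t ≈ 106 months

A = 67 km² = 6.7 × 10^7 m²
ΔV = Sy × A × Δh = 0.056 × 6.7 × 10^7 × 4.7 = 1.763 × 10^7 m³
Net withdrawal = 3.92 − 1.9 = 2.02 million m³/yr = 5534 m³/d
t = ΔV / Q = 1.763 × 10^7 m³ / 5534 m³/d = 3186 d
t = 3186 d ≈ 106.2 months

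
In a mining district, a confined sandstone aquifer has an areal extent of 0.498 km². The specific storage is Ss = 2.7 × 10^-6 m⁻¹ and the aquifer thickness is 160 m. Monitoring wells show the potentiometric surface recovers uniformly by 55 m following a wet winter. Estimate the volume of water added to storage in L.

S = Ss × b = 2.7 × 10^-6 m⁻¹ × 160 m = 4.32 × 10^-4
A = 0.498 km² = 4.98 × 10^5 m²
ΔV = S × A × Δh = 4.32 × 10^-4 × 4.98 × 10^5 m² × 55 m = 11830 m³
ΔV = 11830 m³ = 1.183 × 10^7 L

ΔV ≈ 1.18 × 10^7 L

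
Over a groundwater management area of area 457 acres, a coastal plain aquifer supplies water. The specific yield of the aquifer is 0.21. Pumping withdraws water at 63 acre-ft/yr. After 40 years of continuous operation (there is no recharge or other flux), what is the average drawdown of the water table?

Δh ≈ 8 m

A = 457 acres = 1.849 × 10^6 m²
Q = 63 acre-ft/yr = 212.9 m³/d
t = 40 years = 14600 d
ΔV = Q × t = 212.9 m³/d × 14600 d = 3.108 × 10^6 m³
Δh = ΔV / (Sy × A) = 3.108 × 10^6 / (0.21 × 1.849 × 10^6) = 8.004 m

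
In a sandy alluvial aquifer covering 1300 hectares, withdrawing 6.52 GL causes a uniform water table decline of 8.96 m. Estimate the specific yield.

A = 1300 hectares = 1.3 × 10^7 m²
ΔV = 6.52 GL = 6.52 × 10^6 m³
Sy = ΔV / (A × Δh) = 6.52 × 10^6 m³ / (1.3 × 10^7 m² × 8.96 m) = 0.05598

Sy ≈ 0.056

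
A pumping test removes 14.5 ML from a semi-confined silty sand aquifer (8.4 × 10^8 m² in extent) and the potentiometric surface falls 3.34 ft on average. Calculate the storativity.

Δh = 3.34 ft = 1.018 m
ΔV = 14.5 ML = 14500 m³
S = ΔV / (A × Δh) = 14500 m³ / (8.4 × 10^8 m² × 1.018 m) = 1.696 × 10^-5

S ≈ 1.7 × 10^-5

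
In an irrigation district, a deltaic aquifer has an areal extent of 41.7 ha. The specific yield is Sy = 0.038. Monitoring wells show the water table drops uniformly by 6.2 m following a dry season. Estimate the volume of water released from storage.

ΔV ≈ 98200 m³

A = 41.7 ha = 4.17 × 10^5 m²
ΔV = Sy × A × Δh = 0.038 × 4.17 × 10^5 m² × 6.2 m = 98250 m³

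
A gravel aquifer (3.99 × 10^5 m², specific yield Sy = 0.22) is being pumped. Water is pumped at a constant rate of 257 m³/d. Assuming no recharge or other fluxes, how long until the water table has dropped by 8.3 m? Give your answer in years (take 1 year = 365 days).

ΔV = Sy × A × Δh = 0.22 × 3.99 × 10^5 × 8.3 = 7.286 × 10^5 m³
t = ΔV / Q = 7.286 × 10^5 m³ / 257 m³/d = 2835 d
t = 2835 d ≈ 7.767 years

t ≈ 7.77 years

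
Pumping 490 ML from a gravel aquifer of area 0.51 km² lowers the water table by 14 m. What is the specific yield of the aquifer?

A = 0.51 km² = 5.1 × 10^5 m²
ΔV = 490 ML = 4.9 × 10^5 m³
Sy = ΔV / (A × Δh) = 4.9 × 10^5 m³ / (5.1 × 10^5 m² × 14 m) = 0.06863

Sy ≈ 0.069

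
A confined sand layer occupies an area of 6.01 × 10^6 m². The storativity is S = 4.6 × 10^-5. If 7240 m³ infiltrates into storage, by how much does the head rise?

Δh ≈ 26.2 m

Δh = ΔV / (S × A) = 7240 m³ / (4.6 × 10^-5 × 6.01 × 10^6 m²) = 26.19 m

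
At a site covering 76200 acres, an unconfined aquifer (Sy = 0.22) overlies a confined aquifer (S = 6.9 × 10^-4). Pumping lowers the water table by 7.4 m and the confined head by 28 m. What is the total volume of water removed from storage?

ΔV ≈ 5.08 × 10^8 m³

A = 76200 acres = 3.084 × 10^8 m²
Unconfined: ΔV_u = Sy × A × Δh_u = 0.22 × 3.084 × 10^8 × 7.4 = 5.02 × 10^8 m³
Confined: ΔV_c = S × A × Δh_c = 6.9 × 10^-4 × 3.084 × 10^8 × 28 = 5.958 × 10^6 m³
Total ΔV = 5.02 × 10^8 + 5.958 × 10^6 = 5.08 × 10^8 m³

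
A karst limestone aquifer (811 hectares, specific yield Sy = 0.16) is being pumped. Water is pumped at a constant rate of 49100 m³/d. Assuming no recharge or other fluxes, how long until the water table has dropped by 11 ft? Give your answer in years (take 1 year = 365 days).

t ≈ 0.243 years

A = 811 hectares = 8.11 × 10^6 m²
Δh = 11 ft = 3.353 m
ΔV = Sy × A × Δh = 0.16 × 8.11 × 10^6 × 3.353 = 4.351 × 10^6 m³
t = ΔV / Q = 4.351 × 10^6 m³ / 49100 m³/d = 88.61 d
t = 88.61 d ≈ 0.2428 years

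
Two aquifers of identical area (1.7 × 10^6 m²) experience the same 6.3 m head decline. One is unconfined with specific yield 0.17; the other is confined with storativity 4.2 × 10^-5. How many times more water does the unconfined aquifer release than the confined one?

Unconfined: ΔV_u = Sy × A × Δh = 0.17 × 1.7 × 10^6 × 6.3 = 1.821 × 10^6 m³
Confined: ΔV_c = S × A × Δh = 4.2 × 10^-5 × 1.7 × 10^6 × 6.3 = 449.8 m³
Ratio = ΔV_u / ΔV_c = Sy / S = 0.17 / 4.2 × 10^-5 = 4048

ΔV_u / ΔV_c ≈ 4050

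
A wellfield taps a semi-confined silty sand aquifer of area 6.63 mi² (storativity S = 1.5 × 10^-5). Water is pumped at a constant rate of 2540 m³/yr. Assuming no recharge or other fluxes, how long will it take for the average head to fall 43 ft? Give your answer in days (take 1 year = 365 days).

t ≈ 485 days

A = 6.63 mi² = 1.717 × 10^7 m²
Δh = 43 ft = 13.11 m
ΔV = S × A × Δh = 1.5 × 10^-5 × 1.717 × 10^7 × 13.11 = 3376 m³
Q = 2540 m³/yr = 6.959 m³/d
t = ΔV / Q = 3376 m³ / 6.959 m³/d = 485.1 d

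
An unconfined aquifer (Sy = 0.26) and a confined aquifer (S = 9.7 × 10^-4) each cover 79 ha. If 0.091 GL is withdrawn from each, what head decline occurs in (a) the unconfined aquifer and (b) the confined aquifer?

A = 79 ha = 7.9 × 10^5 m²
ΔV = 0.091 GL = 91000 m³
Unconfined: Δh_u = ΔV/(Sy·A) = 91000/(0.26 × 7.9 × 10^5) = 0.443 m
Confined: Δh_c = ΔV/(S·A) = 91000/(9.7 × 10^-4 × 7.9 × 10^5) = 118.8 m

Δh_u ≈ 0.443 m; Δh_c ≈ 119 m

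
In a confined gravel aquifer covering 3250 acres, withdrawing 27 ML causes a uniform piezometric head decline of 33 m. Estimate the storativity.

A = 3250 acres = 1.315 × 10^7 m²
ΔV = 27 ML = 27000 m³
S = ΔV / (A × Δh) = 27000 m³ / (1.315 × 10^7 m² × 33 m) = 6.221 × 10^-5

S ≈ 6.2 × 10^-5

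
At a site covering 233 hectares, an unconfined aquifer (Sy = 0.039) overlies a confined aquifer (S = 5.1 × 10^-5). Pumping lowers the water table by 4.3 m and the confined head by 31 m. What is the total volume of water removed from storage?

ΔV ≈ 3.94 × 10^5 m³

A = 233 hectares = 2.33 × 10^6 m²
Unconfined: ΔV_u = Sy × A × Δh_u = 0.039 × 2.33 × 10^6 × 4.3 = 3.907 × 10^5 m³
Confined: ΔV_c = S × A × Δh_c = 5.1 × 10^-5 × 2.33 × 10^6 × 31 = 3684 m³
Total ΔV = 3.907 × 10^5 + 3684 = 3.944 × 10^5 m³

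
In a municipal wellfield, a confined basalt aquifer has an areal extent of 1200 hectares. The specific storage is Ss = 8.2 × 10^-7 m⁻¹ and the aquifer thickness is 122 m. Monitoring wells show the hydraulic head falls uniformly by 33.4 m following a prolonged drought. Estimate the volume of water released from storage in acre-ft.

S = Ss × b = 8.2 × 10^-7 m⁻¹ × 122 m = 1 × 10^-4
A = 1200 hectares = 1.2 × 10^7 m²
ΔV = S × A × Δh = 1 × 10^-4 × 1.2 × 10^7 m² × 33.4 m = 40100 m³
ΔV = 40100 m³ = 32.51 acre-ft

ΔV ≈ 32.5 acre-ft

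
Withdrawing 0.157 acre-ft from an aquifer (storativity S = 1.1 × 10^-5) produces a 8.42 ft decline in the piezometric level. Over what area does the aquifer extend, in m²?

Δh = 8.42 ft = 2.566 m
ΔV = 0.157 acre-ft = 193.7 m³
A = ΔV / (S × Δh) = 193.7 / (1.1 × 10^-5 × 2.566) = 6.86 × 10^6 m²

A ≈ 6.86 × 10^6 m²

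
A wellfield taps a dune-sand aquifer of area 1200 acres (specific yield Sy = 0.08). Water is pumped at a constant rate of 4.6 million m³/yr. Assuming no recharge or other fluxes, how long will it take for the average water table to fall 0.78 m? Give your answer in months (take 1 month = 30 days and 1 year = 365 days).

t ≈ 0.801 months

A = 1200 acres = 4.856 × 10^6 m²
ΔV = Sy × A × Δh = 0.08 × 4.856 × 10^6 × 0.78 = 3.03 × 10^5 m³
Q = 4.6 million m³/yr = 12600 m³/d
t = ΔV / Q = 3.03 × 10^5 m³ / 12600 m³/d = 24.04 d
t = 24.04 d ≈ 0.8015 months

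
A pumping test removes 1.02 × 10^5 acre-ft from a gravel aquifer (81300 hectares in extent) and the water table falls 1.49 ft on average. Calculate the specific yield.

Sy ≈ 0.34

A = 81300 hectares = 8.13 × 10^8 m²
Δh = 1.49 ft = 0.4542 m
ΔV = 1.02 × 10^5 acre-ft = 1.258 × 10^8 m³
Sy = ΔV / (A × Δh) = 1.258 × 10^8 m³ / (8.13 × 10^8 m² × 0.4542 m) = 0.3408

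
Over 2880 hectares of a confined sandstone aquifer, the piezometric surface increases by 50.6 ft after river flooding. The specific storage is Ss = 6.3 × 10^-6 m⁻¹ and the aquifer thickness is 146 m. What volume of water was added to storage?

ΔV ≈ 4.09 × 10^5 m³

S = Ss × b = 6.3 × 10^-6 m⁻¹ × 146 m = 9.198 × 10^-4
A = 2880 hectares = 2.88 × 10^7 m²
Δh = 50.6 ft = 15.42 m
ΔV = S × A × Δh = 9.198 × 10^-4 × 2.88 × 10^7 m² × 15.42 m = 4.086 × 10^5 m³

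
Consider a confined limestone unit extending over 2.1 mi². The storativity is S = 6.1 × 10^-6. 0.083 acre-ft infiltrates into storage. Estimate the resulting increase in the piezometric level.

A = 2.1 mi² = 5.439 × 10^6 m²
ΔV = 0.083 acre-ft = 102.4 m³
Δh = ΔV / (S × A) = 102.4 m³ / (6.1 × 10^-6 × 5.439 × 10^6 m²) = 3.086 m

Δh ≈ 3.09 m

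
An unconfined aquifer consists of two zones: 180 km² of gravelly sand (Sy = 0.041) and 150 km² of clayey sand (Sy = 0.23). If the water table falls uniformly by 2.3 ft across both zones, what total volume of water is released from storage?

A₁ = 180 km² = 1.8 × 10^8 m²; A₂ = 150 km² = 1.5 × 10^8 m²
Δh = 2.3 ft = 0.701 m
ΔV₁ = 0.041 × 1.8 × 10^8 × 0.701 = 5.174 × 10^6 m³
ΔV₂ = 0.23 × 1.5 × 10^8 × 0.701 = 2.419 × 10^7 m³
ΔV = ΔV₁ + ΔV₂ = 2.936 × 10^7 m³

ΔV ≈ 2.94 × 10^7 m³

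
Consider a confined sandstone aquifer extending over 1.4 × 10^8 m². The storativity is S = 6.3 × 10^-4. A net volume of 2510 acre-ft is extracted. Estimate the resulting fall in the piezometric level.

ΔV = 2510 acre-ft = 3.096 × 10^6 m³
Δh = ΔV / (S × A) = 3.096 × 10^6 m³ / (6.3 × 10^-4 × 1.4 × 10^8 m²) = 35.1 m

Δh ≈ 35.1 m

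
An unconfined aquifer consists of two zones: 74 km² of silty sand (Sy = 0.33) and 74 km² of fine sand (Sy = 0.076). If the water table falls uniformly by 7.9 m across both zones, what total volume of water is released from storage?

ΔV ≈ 2.37 × 10^8 m³

A₁ = 74 km² = 7.4 × 10^7 m²; A₂ = 74 km² = 7.4 × 10^7 m²
ΔV₁ = 0.33 × 7.4 × 10^7 × 7.9 = 1.929 × 10^8 m³
ΔV₂ = 0.076 × 7.4 × 10^7 × 7.9 = 4.443 × 10^7 m³
ΔV = ΔV₁ + ΔV₂ = 2.373 × 10^8 m³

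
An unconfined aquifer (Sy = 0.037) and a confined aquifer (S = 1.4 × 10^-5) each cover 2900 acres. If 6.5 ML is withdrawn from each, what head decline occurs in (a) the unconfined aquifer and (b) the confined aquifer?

Δh_u ≈ 0.015 m; Δh_c ≈ 39.6 m

A = 2900 acres = 1.174 × 10^7 m²
ΔV = 6.5 ML = 6500 m³
Unconfined: Δh_u = ΔV/(Sy·A) = 6500/(0.037 × 1.174 × 10^7) = 0.01497 m
Confined: Δh_c = ΔV/(S·A) = 6500/(1.4 × 10^-5 × 1.174 × 10^7) = 39.56 m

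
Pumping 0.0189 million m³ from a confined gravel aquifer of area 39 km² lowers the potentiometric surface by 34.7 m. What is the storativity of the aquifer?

S ≈ 1.4 × 10^-5

A = 39 km² = 3.9 × 10^7 m²
ΔV = 0.0189 million m³ = 18900 m³
S = ΔV / (A × Δh) = 18900 m³ / (3.9 × 10^7 m² × 34.7 m) = 1.397 × 10^-5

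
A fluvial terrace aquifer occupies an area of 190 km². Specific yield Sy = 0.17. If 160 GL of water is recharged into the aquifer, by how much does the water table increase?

Δh ≈ 4.95 m

A = 190 km² = 1.9 × 10^8 m²
ΔV = 160 GL = 1.6 × 10^8 m³
Δh = ΔV / (Sy × A) = 1.6 × 10^8 m³ / (0.17 × 1.9 × 10^8 m²) = 4.954 m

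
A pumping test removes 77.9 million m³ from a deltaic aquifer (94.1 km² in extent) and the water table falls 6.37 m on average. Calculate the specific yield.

Sy ≈ 0.13

A = 94.1 km² = 9.41 × 10^7 m²
ΔV = 77.9 million m³ = 7.79 × 10^7 m³
Sy = ΔV / (A × Δh) = 7.79 × 10^7 m³ / (9.41 × 10^7 m² × 6.37 m) = 0.13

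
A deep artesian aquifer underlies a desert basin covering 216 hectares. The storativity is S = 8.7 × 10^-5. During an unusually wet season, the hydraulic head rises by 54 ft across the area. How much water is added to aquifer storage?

ΔV ≈ 3090 m³

A = 216 hectares = 2.16 × 10^6 m²
Δh = 54 ft = 16.46 m
ΔV = S × A × Δh = 8.7 × 10^-5 × 2.16 × 10^6 m² × 16.46 m = 3093 m³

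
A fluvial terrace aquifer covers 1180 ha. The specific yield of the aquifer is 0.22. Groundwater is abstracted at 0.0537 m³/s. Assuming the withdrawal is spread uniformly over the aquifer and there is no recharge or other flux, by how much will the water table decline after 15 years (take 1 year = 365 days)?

A = 1180 ha = 1.18 × 10^7 m²
Q = 0.0537 m³/s = 4640 m³/d
t = 15 years = 5475 d
ΔV = Q × t = 4640 m³/d × 5475 d = 2.54 × 10^7 m³
Δh = ΔV / (Sy × A) = 2.54 × 10^7 / (0.22 × 1.18 × 10^7) = 9.785 m

Δh ≈ 9.79 m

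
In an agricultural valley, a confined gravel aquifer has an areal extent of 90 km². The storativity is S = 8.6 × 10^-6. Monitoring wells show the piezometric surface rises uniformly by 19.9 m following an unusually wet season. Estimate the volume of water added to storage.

ΔV ≈ 15400 m³

A = 90 km² = 9 × 10^7 m²
ΔV = S × A × Δh = 8.6 × 10^-6 × 9 × 10^7 m² × 19.9 m = 15400 m³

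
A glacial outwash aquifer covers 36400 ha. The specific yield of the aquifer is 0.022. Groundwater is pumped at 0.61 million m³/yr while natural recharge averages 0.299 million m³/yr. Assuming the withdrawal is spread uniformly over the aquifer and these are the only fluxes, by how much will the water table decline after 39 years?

A = 36400 ha = 3.64 × 10^8 m²
Net abstraction = 0.61 − 0.299 = 0.311 million m³/yr
Q_net = 0.311 million m³/yr = 852.1 m³/d
t = 39 years = 14240 d
ΔV = Q × t = 852.1 m³/d × 14240 d = 1.213 × 10^7 m³
Δh = ΔV / (Sy × A) = 1.213 × 10^7 / (0.022 × 3.64 × 10^8) = 1.515 m

Δh ≈ 1.51 m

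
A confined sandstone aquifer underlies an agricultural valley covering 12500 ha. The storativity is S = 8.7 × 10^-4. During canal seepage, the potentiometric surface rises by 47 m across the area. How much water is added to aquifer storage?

ΔV ≈ 5.11 × 10^6 m³

A = 12500 ha = 1.25 × 10^8 m²
ΔV = S × A × Δh = 8.7 × 10^-4 × 1.25 × 10^8 m² × 47 m = 5.111 × 10^6 m³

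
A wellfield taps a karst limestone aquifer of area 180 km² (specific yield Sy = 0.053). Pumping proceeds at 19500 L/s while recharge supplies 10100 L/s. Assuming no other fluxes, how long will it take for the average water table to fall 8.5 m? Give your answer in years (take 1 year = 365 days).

t ≈ 0.274 years

A = 180 km² = 1.8 × 10^8 m²
ΔV = Sy × A × Δh = 0.053 × 1.8 × 10^8 × 8.5 = 8.109 × 10^7 m³
Net withdrawal = 19500 − 10100 = 9400 L/s = 8.122 × 10^5 m³/d
t = ΔV / Q = 8.109 × 10^7 m³ / 8.122 × 10^5 m³/d = 99.84 d
t = 99.84 d ≈ 0.2735 years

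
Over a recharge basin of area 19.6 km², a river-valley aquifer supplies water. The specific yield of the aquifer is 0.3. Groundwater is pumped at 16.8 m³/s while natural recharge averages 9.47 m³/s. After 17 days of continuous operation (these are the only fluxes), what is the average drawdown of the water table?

A = 19.6 km² = 1.96 × 10^7 m²
Net abstraction = 16.8 − 9.47 = 7.33 m³/s
Q_net = 7.33 m³/s = 6.333 × 10^5 m³/d
ΔV = Q × t = 6.333 × 10^5 m³/d × 17 d = 1.077 × 10^7 m³
Δh = ΔV / (Sy × A) = 1.077 × 10^7 / (0.3 × 1.96 × 10^7) = 1.831 m

Δh ≈ 1.83 m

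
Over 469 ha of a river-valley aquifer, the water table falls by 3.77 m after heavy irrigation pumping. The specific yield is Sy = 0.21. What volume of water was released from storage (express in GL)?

A = 469 ha = 4.69 × 10^6 m²
ΔV = Sy × A × Δh = 0.21 × 4.69 × 10^6 m² × 3.77 m = 3.713 × 10^6 m³
ΔV = 3.713 × 10^6 m³ = 3.713 GL

ΔV ≈ 3.71 GL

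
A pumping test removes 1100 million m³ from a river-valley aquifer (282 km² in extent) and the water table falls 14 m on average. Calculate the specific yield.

A = 282 km² = 2.82 × 10^8 m²
ΔV = 1100 million m³ = 1.1 × 10^9 m³
Sy = ΔV / (A × Δh) = 1.1 × 10^9 m³ / (2.82 × 10^8 m² × 14 m) = 0.2786

Sy ≈ 0.28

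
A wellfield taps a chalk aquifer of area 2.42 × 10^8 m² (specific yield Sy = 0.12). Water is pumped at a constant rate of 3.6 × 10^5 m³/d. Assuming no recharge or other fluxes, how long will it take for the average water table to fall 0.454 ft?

t ≈ 11.2 days

Δh = 0.454 ft = 0.1384 m
ΔV = Sy × A × Δh = 0.12 × 2.42 × 10^8 × 0.1384 = 4.019 × 10^6 m³
t = ΔV / Q = 4.019 × 10^6 m³ / 3.6 × 10^5 m³/d = 11.16 d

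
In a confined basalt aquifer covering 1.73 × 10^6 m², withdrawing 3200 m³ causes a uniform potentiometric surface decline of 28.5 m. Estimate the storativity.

S ≈ 6.5 × 10^-5

S = ΔV / (A × Δh) = 3200 m³ / (1.73 × 10^6 m² × 28.5 m) = 6.49 × 10^-5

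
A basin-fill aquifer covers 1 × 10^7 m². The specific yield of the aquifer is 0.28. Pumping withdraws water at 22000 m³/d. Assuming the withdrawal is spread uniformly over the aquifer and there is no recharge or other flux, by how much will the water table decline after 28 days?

Δh ≈ 0.22 m

ΔV = Q × t = 22000 m³/d × 28 d = 6.16 × 10^5 m³
Δh = ΔV / (Sy × A) = 6.16 × 10^5 / (0.28 × 1 × 10^7) = 0.22 m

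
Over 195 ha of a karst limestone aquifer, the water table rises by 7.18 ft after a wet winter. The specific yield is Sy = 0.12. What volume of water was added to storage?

A = 195 ha = 1.95 × 10^6 m²
Δh = 7.18 ft = 2.188 m
ΔV = Sy × A × Δh = 0.12 × 1.95 × 10^6 m² × 2.188 m = 5.121 × 10^5 m³

ΔV ≈ 5.12 × 10^5 m³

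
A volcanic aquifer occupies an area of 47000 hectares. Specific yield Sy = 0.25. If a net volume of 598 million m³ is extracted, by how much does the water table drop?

A = 47000 hectares = 4.7 × 10^8 m²
ΔV = 598 million m³ = 5.98 × 10^8 m³
Δh = ΔV / (Sy × A) = 5.98 × 10^8 m³ / (0.25 × 4.7 × 10^8 m²) = 5.089 m

Δh ≈ 5.09 m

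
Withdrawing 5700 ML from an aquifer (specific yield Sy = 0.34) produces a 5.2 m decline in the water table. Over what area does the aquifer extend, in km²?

A ≈ 3.22 km²

ΔV = 5700 ML = 5.7 × 10^6 m³
A = ΔV / (Sy × Δh) = 5.7 × 10^6 / (0.34 × 5.2) = 3.224 × 10^6 m²
A = 3.224 × 10^6 m² = 3.224 km²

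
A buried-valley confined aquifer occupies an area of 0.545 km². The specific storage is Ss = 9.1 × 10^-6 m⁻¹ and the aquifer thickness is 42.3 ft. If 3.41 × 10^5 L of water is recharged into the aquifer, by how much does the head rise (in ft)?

Δh ≈ 17.5 ft

b = 42.3 ft = 12.89 m
S = Ss × b = 9.1 × 10^-6 m⁻¹ × 12.89 m = 1.173 × 10^-4
A = 0.545 km² = 5.45 × 10^5 m²
ΔV = 3.41 × 10^5 L = 341 m³
Δh = ΔV / (S × A) = 341 m³ / (1.173 × 10^-4 × 5.45 × 10^5 m²) = 5.333 m
Δh = 5.333 m = 17.5 ft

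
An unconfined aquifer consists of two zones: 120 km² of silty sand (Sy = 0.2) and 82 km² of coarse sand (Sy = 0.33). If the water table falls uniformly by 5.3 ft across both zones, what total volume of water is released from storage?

A₁ = 120 km² = 1.2 × 10^8 m²; A₂ = 82 km² = 8.2 × 10^7 m²
Δh = 5.3 ft = 1.615 m
ΔV₁ = 0.2 × 1.2 × 10^8 × 1.615 = 3.877 × 10^7 m³
ΔV₂ = 0.33 × 8.2 × 10^7 × 1.615 = 4.371 × 10^7 m³
ΔV = ΔV₁ + ΔV₂ = 8.248 × 10^7 m³

ΔV ≈ 8.25 × 10^7 m³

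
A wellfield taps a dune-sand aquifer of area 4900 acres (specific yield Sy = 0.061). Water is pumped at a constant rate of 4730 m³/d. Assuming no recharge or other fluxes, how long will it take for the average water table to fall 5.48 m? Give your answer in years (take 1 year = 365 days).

t ≈ 3.84 years

A = 4900 acres = 1.983 × 10^7 m²
ΔV = Sy × A × Δh = 0.061 × 1.983 × 10^7 × 5.48 = 6.629 × 10^6 m³
t = ΔV / Q = 6.629 × 10^6 m³ / 4730 m³/d = 1401 d
t = 1401 d ≈ 3.839 years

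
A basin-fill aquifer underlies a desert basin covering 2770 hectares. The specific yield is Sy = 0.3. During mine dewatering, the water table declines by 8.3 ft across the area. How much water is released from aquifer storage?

ΔV ≈ 2.1 × 10^7 m³

A = 2770 hectares = 2.77 × 10^7 m²
Δh = 8.3 ft = 2.53 m
ΔV = Sy × A × Δh = 0.3 × 2.77 × 10^7 m² × 2.53 m = 2.102 × 10^7 m³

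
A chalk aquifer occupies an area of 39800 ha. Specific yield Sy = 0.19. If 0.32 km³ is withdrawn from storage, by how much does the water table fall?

A = 39800 ha = 3.98 × 10^8 m²
ΔV = 0.32 km³ = 3.2 × 10^8 m³
Δh = ΔV / (Sy × A) = 3.2 × 10^8 m³ / (0.19 × 3.98 × 10^8 m²) = 4.232 m

Δh ≈ 4.23 m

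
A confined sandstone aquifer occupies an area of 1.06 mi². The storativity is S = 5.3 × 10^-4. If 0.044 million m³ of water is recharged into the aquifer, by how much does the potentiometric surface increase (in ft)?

A = 1.06 mi² = 2.745 × 10^6 m²
ΔV = 0.044 million m³ = 44000 m³
Δh = ΔV / (S × A) = 44000 m³ / (5.3 × 10^-4 × 2.745 × 10^6 m²) = 30.24 m
Δh = 30.24 m = 99.21 ft

Δh ≈ 99.2 ft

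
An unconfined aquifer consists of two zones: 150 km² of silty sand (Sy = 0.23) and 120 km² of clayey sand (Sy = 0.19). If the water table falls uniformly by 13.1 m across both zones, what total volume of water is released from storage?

ΔV ≈ 7.51 × 10^8 m³

A₁ = 150 km² = 1.5 × 10^8 m²; A₂ = 120 km² = 1.2 × 10^8 m²
ΔV₁ = 0.23 × 1.5 × 10^8 × 13.1 = 4.519 × 10^8 m³
ΔV₂ = 0.19 × 1.2 × 10^8 × 13.1 = 2.987 × 10^8 m³
ΔV = ΔV₁ + ΔV₂ = 7.506 × 10^8 m³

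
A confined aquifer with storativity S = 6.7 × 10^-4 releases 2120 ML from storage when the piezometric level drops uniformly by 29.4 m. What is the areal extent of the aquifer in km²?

ΔV = 2120 ML = 2.12 × 10^6 m³
A = ΔV / (S × Δh) = 2.12 × 10^6 / (6.7 × 10^-4 × 29.4) = 1.076 × 10^8 m²
A = 1.076 × 10^8 m² = 107.6 km²

A ≈ 108 km²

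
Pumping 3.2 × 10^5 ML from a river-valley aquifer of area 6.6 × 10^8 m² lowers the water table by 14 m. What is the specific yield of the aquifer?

Sy ≈ 0.035

ΔV = 3.2 × 10^5 ML = 3.2 × 10^8 m³
Sy = ΔV / (A × Δh) = 3.2 × 10^8 m³ / (6.6 × 10^8 m² × 14 m) = 0.03463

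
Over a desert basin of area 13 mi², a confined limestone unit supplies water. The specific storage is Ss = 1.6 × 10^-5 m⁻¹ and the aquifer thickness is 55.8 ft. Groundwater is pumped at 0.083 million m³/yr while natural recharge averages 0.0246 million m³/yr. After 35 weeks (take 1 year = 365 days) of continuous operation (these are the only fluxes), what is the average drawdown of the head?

b = 55.8 ft = 17.01 m
S = Ss × b = 1.6 × 10^-5 m⁻¹ × 17.01 m = 2.721 × 10^-4
A = 13 mi² = 3.367 × 10^7 m²
Net abstraction = 0.083 − 0.0246 = 0.0584 million m³/yr
Q_net = 0.0584 million m³/yr = 160 m³/d
t = 35 weeks = 245 d
ΔV = Q × t = 160 m³/d × 245 d = 39200 m³
Δh = ΔV / (S × A) = 39200 / (2.721 × 10^-4 × 3.367 × 10^7) = 4.278 m

Δh ≈ 4.28 m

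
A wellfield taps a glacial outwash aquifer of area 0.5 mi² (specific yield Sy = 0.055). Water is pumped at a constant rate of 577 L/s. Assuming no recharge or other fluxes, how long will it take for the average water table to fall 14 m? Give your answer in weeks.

A = 0.5 mi² = 1.295 × 10^6 m²
ΔV = Sy × A × Δh = 0.055 × 1.295 × 10^6 × 14 = 9.971 × 10^5 m³
Q = 577 L/s = 49850 m³/d
t = ΔV / Q = 9.971 × 10^5 m³ / 49850 m³/d = 20 d
t = 20 d ≈ 2.857 weeks

t ≈ 2.86 weeks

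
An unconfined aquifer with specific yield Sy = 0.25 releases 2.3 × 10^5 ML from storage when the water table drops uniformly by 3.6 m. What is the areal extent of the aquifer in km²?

A ≈ 256 km²

ΔV = 2.3 × 10^5 ML = 2.3 × 10^8 m³
A = ΔV / (Sy × Δh) = 2.3 × 10^8 / (0.25 × 3.6) = 2.556 × 10^8 m²
A = 2.556 × 10^8 m² = 255.6 km²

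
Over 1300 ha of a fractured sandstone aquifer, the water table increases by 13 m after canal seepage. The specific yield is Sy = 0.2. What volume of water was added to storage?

A = 1300 ha = 1.3 × 10^7 m²
ΔV = Sy × A × Δh = 0.2 × 1.3 × 10^7 m² × 13 m = 3.38 × 10^7 m³

ΔV ≈ 3.38 × 10^7 m³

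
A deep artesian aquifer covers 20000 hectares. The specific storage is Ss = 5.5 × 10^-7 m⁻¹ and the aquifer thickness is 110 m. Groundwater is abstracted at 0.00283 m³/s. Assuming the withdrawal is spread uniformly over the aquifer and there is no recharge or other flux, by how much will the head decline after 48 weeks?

Δh ≈ 6.79 m

S = Ss × b = 5.5 × 10^-7 m⁻¹ × 110 m = 6.05 × 10^-5
A = 20000 hectares = 2 × 10^8 m²
Q = 0.00283 m³/s = 244.5 m³/d
t = 48 weeks = 336 d
ΔV = Q × t = 244.5 m³/d × 336 d = 82160 m³
Δh = ΔV / (S × A) = 82160 / (6.05 × 10^-5 × 2 × 10^8) = 6.79 m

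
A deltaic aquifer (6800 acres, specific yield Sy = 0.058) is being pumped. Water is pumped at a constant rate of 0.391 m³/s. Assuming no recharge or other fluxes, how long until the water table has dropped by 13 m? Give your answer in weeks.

t ≈ 87.7 weeks

A = 6800 acres = 2.752 × 10^7 m²
ΔV = Sy × A × Δh = 0.058 × 2.752 × 10^7 × 13 = 2.075 × 10^7 m³
Q = 0.391 m³/s = 33780 m³/d
t = ΔV / Q = 2.075 × 10^7 m³ / 33780 m³/d = 614.2 d
t = 614.2 d ≈ 87.74 weeks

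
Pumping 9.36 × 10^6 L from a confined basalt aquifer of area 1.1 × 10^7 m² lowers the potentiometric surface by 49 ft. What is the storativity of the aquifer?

Δh = 49 ft = 14.94 m
ΔV = 9.36 × 10^6 L = 9360 m³
S = ΔV / (A × Δh) = 9360 m³ / (1.1 × 10^7 m² × 14.94 m) = 5.697 × 10^-5

S ≈ 5.7 × 10^-5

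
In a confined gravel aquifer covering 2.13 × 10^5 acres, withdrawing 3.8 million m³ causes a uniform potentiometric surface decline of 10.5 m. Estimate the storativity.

A = 2.13 × 10^5 acres = 8.62 × 10^8 m²
ΔV = 3.8 million m³ = 3.8 × 10^6 m³
S = ΔV / (A × Δh) = 3.8 × 10^6 m³ / (8.62 × 10^8 m² × 10.5 m) = 4.199 × 10^-4

S ≈ 4.2 × 10^-4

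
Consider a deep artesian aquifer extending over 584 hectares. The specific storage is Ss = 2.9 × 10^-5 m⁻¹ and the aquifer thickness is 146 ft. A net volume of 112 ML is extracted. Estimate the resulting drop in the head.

b = 146 ft = 44.5 m
S = Ss × b = 2.9 × 10^-5 m⁻¹ × 44.5 m = 1.291 × 10^-3
A = 584 hectares = 5.84 × 10^6 m²
ΔV = 112 ML = 1.12 × 10^5 m³
Δh = ΔV / (S × A) = 1.12 × 10^5 m³ / (0.001291 × 5.84 × 10^6 m²) = 14.86 m

Δh ≈ 14.9 m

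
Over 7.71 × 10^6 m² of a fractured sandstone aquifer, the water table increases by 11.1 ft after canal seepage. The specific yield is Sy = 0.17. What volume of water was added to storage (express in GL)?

Δh = 11.1 ft = 3.383 m
ΔV = Sy × A × Δh = 0.17 × 7.71 × 10^6 m² × 3.383 m = 4.434 × 10^6 m³
ΔV = 4.434 × 10^6 m³ = 4.434 GL

ΔV ≈ 4.43 GL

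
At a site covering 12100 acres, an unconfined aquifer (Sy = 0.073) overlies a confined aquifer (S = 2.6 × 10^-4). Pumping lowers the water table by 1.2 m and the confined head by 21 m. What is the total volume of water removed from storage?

ΔV ≈ 4.56 × 10^6 m³

A = 12100 acres = 4.897 × 10^7 m²
Unconfined: ΔV_u = Sy × A × Δh_u = 0.073 × 4.897 × 10^7 × 1.2 = 4.29 × 10^6 m³
Confined: ΔV_c = S × A × Δh_c = 2.6 × 10^-4 × 4.897 × 10^7 × 21 = 2.674 × 10^5 m³
Total ΔV = 4.29 × 10^6 + 2.674 × 10^5 = 4.557 × 10^6 m³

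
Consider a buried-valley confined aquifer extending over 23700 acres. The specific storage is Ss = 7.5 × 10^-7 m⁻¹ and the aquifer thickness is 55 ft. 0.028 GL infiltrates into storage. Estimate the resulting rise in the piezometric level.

b = 55 ft = 16.76 m
S = Ss × b = 7.5 × 10^-7 m⁻¹ × 16.76 m = 1.257 × 10^-5
A = 23700 acres = 9.591 × 10^7 m²
ΔV = 0.028 GL = 28000 m³
Δh = ΔV / (S × A) = 28000 m³ / (1.257 × 10^-5 × 9.591 × 10^7 m²) = 23.22 m

Δh ≈ 23.2 m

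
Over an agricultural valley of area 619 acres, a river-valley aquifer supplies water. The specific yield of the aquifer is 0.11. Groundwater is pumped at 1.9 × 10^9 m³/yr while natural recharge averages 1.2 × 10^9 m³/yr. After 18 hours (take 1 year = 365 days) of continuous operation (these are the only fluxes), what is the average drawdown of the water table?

Δh ≈ 5.22 m

A = 619 acres = 2.505 × 10^6 m²
Net abstraction = 1.9 × 10^9 − 1.2 × 10^9 = 7 × 10^8 m³/yr
Q_net = 7 × 10^8 m³/yr = 1.918 × 10^6 m³/d
t = 18 hours = 0.75 d
ΔV = Q × t = 1.918 × 10^6 m³/d × 0.75 d = 1.438 × 10^6 m³
Δh = ΔV / (Sy × A) = 1.438 × 10^6 / (0.11 × 2.505 × 10^6) = 5.22 m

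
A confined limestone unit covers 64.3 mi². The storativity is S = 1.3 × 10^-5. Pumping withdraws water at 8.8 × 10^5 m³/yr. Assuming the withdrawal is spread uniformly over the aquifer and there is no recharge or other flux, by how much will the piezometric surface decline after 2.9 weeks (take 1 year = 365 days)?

A = 64.3 mi² = 1.665 × 10^8 m²
Q = 8.8 × 10^5 m³/yr = 2411 m³/d
t = 2.9 weeks = 20.3 d
ΔV = Q × t = 2411 m³/d × 20.3 d = 48940 m³
Δh = ΔV / (S × A) = 48940 / (1.3 × 10^-5 × 1.665 × 10^8) = 22.61 m

Δh ≈ 22.6 m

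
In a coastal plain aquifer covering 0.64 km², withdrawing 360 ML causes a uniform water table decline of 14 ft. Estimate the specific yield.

A = 0.64 km² = 6.4 × 10^5 m²
Δh = 14 ft = 4.267 m
ΔV = 360 ML = 3.6 × 10^5 m³
Sy = ΔV / (A × Δh) = 3.6 × 10^5 m³ / (6.4 × 10^5 m² × 4.267 m) = 0.1318

Sy ≈ 0.13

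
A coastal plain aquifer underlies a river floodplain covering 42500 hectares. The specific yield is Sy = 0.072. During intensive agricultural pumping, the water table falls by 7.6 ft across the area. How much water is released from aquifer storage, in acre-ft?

A = 42500 hectares = 4.25 × 10^8 m²
Δh = 7.6 ft = 2.316 m
ΔV = Sy × A × Δh = 0.072 × 4.25 × 10^8 m² × 2.316 m = 7.088 × 10^7 m³
ΔV = 7.088 × 10^7 m³ = 57470 acre-ft

ΔV ≈ 57500 acre-ft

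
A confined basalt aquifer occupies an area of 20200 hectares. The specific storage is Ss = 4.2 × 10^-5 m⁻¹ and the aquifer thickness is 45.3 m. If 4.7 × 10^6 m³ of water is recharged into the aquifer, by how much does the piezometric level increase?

Δh ≈ 12.2 m

S = Ss × b = 4.2 × 10^-5 m⁻¹ × 45.3 m = 1.903 × 10^-3
A = 20200 hectares = 2.02 × 10^8 m²
Δh = ΔV / (S × A) = 4.7 × 10^6 m³ / (0.001903 × 2.02 × 10^8 m²) = 12.23 m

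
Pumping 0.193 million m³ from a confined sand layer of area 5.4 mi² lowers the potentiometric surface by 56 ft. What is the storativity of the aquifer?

S ≈ 8.1 × 10^-4

A = 5.4 mi² = 1.399 × 10^7 m²
Δh = 56 ft = 17.07 m
ΔV = 0.193 million m³ = 1.93 × 10^5 m³
S = ΔV / (A × Δh) = 1.93 × 10^5 m³ / (1.399 × 10^7 m² × 17.07 m) = 8.085 × 10^-4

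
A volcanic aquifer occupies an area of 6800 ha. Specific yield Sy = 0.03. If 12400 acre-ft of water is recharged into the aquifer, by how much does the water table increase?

A = 6800 ha = 6.8 × 10^7 m²
ΔV = 12400 acre-ft = 1.53 × 10^7 m³
Δh = ΔV / (Sy × A) = 1.53 × 10^7 m³ / (0.03 × 6.8 × 10^7 m²) = 7.498 m

Δh ≈ 7.5 m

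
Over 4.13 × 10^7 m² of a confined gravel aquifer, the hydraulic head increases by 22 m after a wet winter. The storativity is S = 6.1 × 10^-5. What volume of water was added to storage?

ΔV ≈ 55400 m³

ΔV = S × A × Δh = 6.1 × 10^-5 × 4.13 × 10^7 m² × 22 m = 55420 m³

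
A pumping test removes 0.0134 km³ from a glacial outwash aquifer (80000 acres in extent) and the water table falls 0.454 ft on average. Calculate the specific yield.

A = 80000 acres = 3.237 × 10^8 m²
Δh = 0.454 ft = 0.1384 m
ΔV = 0.0134 km³ = 1.34 × 10^7 m³
Sy = ΔV / (A × Δh) = 1.34 × 10^7 m³ / (3.237 × 10^8 m² × 0.1384 m) = 0.2991

Sy ≈ 0.3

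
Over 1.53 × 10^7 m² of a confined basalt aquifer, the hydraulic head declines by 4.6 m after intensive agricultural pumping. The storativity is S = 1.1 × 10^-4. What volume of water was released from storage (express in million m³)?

ΔV = S × A × Δh = 1.1 × 10^-4 × 1.53 × 10^7 m² × 4.6 m = 7742 m³
ΔV = 7742 m³ = 0.007742 million m³

ΔV ≈ 0.00774 million m³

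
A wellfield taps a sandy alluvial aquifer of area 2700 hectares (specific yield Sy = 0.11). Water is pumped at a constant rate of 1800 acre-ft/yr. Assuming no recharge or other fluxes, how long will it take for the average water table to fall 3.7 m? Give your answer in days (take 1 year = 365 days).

t ≈ 1810 days

A = 2700 hectares = 2.7 × 10^7 m²
ΔV = Sy × A × Δh = 0.11 × 2.7 × 10^7 × 3.7 = 1.099 × 10^7 m³
Q = 1800 acre-ft/yr = 6083 m³/d
t = ΔV / Q = 1.099 × 10^7 m³ / 6083 m³/d = 1807 d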